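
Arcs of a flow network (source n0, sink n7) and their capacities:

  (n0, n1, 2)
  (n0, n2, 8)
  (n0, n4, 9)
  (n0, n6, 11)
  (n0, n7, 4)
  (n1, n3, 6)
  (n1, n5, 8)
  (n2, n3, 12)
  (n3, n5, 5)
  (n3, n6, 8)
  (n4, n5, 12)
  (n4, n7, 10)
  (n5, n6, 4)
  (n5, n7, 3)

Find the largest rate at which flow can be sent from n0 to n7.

16

Augment n0→n7: bottleneck 4, flow now 4.
Augment n0→n4→n7: bottleneck 9, flow now 13.
Augment n0→n1→n5→n7: bottleneck 2, flow now 15.
Augment n0→n2→n3→n5→n7: bottleneck 1, flow now 16.
No augmenting path remains; maximum flow = 16.
In the residual graph, reachable from n0: {n0, n1, n2, n3, n5, n6}.
Min-cut edges: n0→n4 (9), n0→n7 (4), n5→n7 (3); capacity 9 + 4 + 3 = 16.
This cut is saturated, so no flow can exceed 16.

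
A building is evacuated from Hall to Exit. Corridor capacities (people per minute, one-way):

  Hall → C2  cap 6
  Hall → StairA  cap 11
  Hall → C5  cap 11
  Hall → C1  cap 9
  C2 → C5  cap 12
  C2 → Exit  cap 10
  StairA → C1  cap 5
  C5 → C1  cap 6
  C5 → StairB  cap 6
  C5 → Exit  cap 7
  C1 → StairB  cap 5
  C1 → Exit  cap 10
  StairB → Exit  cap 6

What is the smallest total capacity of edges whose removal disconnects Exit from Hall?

29

Augment Hall→C2→Exit: bottleneck 6, flow now 6.
Augment Hall→C5→Exit: bottleneck 7, flow now 13.
Augment Hall→C1→Exit: bottleneck 9, flow now 22.
Augment Hall→StairA→C1→Exit: bottleneck 1, flow now 23.
Augment Hall→C5→StairB→Exit: bottleneck 4, flow now 27.
Augment Hall→StairA→C1→StairB→Exit: bottleneck 2, flow now 29.
No augmenting path remains; maximum flow = 29.
By max-flow min-cut, the minimum cut capacity equals the max flow.
In the residual graph, reachable from Hall: {Hall, StairA, C5, C1, StairB}.
Min-cut edges: Hall→C2 (6), C5→Exit (7), C1→Exit (10), StairB→Exit (6); capacity 6 + 7 + 10 + 6 = 29.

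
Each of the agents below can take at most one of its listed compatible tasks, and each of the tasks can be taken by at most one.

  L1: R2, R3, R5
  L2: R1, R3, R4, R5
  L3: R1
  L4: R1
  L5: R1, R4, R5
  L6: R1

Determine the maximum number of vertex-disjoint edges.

4

Unit-capacity flow: source→left, listed edges, right→sink; max matching = max flow.
Augmenting path L1→R2 (+1); matched 1.
Augmenting path L2→R1 (+1); matched 2.
Augmenting path L5→R4 (+1); matched 3.
Augmenting path L3→R1→L2→R3 (+1); matched 4.
No augmenting path remains; maximum matching = 4.
König certificate: {L1, L2, L5, R1} is a vertex cover of size 4 (every listed pair touches it), so no matching can be larger.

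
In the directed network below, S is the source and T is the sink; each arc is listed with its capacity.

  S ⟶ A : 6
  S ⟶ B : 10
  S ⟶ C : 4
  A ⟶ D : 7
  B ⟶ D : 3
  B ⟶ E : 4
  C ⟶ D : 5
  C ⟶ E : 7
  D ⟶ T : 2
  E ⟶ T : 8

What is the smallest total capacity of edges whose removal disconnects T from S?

10

Augment S→A→D→T: bottleneck 2, flow now 2.
Augment S→B→E→T: bottleneck 4, flow now 6.
Augment S→C→E→T: bottleneck 4, flow now 10.
No augmenting path remains; maximum flow = 10.
By max-flow min-cut, the minimum cut capacity equals the max flow.
In the residual graph, reachable from S: {S, A, B, D}.
Min-cut edges: S→C (4), B→E (4), D→T (2); capacity 4 + 4 + 2 = 10.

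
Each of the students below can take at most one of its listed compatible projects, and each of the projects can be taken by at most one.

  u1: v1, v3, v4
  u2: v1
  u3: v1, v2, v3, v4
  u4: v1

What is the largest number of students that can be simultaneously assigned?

3

Unit-capacity flow: source→left, listed edges, right→sink; max matching = max flow.
Augmenting path u1→v1 (+1); matched 1.
Augmenting path u3→v2 (+1); matched 2.
Augmenting path u2→v1→u1→v3 (+1); matched 3.
No augmenting path remains; maximum matching = 3.
König certificate: {u1, u3, v1} is a vertex cover of size 3 (every listed pair touches it), so no matching can be larger.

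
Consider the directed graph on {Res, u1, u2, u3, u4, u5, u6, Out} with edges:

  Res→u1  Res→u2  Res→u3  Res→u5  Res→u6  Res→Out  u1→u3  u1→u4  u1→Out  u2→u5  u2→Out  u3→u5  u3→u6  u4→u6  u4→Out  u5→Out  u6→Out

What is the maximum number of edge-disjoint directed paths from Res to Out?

Assign every edge capacity 1; by Menger, the answer equals the max flow.
Path Res→Out (+1); total 1.
Path Res→u1→Out (+1); total 2.
Path Res→u2→Out (+1); total 3.
Path Res→u5→Out (+1); total 4.
Path Res→u6→Out (+1); total 5.
No residual Res→Out path; max flow = 5.
Certifying cut of size 5: {Res→Out, Res→u1, Res→u2, u5→Out, u6→Out}.

5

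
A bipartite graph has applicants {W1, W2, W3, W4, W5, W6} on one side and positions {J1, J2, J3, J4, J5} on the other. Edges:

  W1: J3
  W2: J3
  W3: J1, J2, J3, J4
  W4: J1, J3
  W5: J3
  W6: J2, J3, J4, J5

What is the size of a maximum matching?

4

Unit-capacity flow: source→left, listed edges, right→sink; max matching = max flow.
Augmenting path W1→J3 (+1); matched 1.
Augmenting path W3→J1 (+1); matched 2.
Augmenting path W6→J2 (+1); matched 3.
Augmenting path W4→J1→W3→J4 (+1); matched 4.
No augmenting path remains; maximum matching = 4.
König certificate: {W3, W4, W6, J3} is a vertex cover of size 4 (every listed pair touches it), so no matching can be larger.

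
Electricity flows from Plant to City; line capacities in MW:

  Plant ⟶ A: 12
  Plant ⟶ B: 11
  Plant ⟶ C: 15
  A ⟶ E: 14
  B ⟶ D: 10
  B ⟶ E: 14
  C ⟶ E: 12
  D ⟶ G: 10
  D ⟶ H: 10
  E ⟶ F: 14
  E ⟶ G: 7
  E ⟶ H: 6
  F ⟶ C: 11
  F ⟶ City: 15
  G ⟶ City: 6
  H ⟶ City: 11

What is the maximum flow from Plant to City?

31

Augment Plant→A→E→F→City: bottleneck 12, flow now 12.
Augment Plant→B→D→G→City: bottleneck 6, flow now 18.
Augment Plant→B→D→H→City: bottleneck 4, flow now 22.
Augment Plant→B→E→F→City: bottleneck 1, flow now 23.
Augment Plant→C→E→F→City: bottleneck 1, flow now 24.
Augment Plant→C→E→H→City: bottleneck 6, flow now 30.
Augment Plant→C→E→G→D→H→City: bottleneck 1, flow now 31. (uses reverse residual edge)
No augmenting path remains; maximum flow = 31.
In the residual graph, reachable from Plant: {Plant, A, B, C, D, E, G, H}.
Min-cut edges: E→F (14), G→City (6), H→City (11); capacity 14 + 6 + 11 = 31.
This cut is saturated, so no flow can exceed 31.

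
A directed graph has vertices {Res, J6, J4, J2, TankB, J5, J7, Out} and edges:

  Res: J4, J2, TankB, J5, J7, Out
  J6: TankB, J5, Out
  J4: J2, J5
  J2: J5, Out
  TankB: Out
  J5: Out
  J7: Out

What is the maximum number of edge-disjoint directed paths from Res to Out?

5

Assign every edge capacity 1; by Menger, the answer equals the max flow.
Path Res→Out (+1); total 1.
Path Res→J2→Out (+1); total 2.
Path Res→TankB→Out (+1); total 3.
Path Res→J5→Out (+1); total 4.
Path Res→J7→Out (+1); total 5.
No residual Res→Out path; max flow = 5.
Certifying cut of size 5: {J2→Out, J5→Out, Res→J7, Res→Out, Res→TankB}.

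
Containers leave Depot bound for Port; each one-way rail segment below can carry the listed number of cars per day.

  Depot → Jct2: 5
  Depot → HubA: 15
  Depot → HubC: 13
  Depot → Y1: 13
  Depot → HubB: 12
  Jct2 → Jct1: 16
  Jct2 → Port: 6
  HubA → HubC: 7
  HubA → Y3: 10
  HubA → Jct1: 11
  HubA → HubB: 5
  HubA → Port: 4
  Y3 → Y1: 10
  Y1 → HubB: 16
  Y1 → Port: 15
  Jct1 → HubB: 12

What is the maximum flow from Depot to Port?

24

Augment Depot→Jct2→Port: bottleneck 5, flow now 5.
Augment Depot→HubA→Port: bottleneck 4, flow now 9.
Augment Depot→Y1→Port: bottleneck 13, flow now 22.
Augment Depot→HubA→Y3→Y1→Port: bottleneck 2, flow now 24.
No augmenting path remains; maximum flow = 24.
In the residual graph, reachable from Depot: {Depot, HubA, HubC, Y3, Y1, Jct1, HubB}.
Min-cut edges: Depot→Jct2 (5), HubA→Port (4), Y1→Port (15); capacity 5 + 4 + 15 = 24.
This cut is saturated, so no flow can exceed 24.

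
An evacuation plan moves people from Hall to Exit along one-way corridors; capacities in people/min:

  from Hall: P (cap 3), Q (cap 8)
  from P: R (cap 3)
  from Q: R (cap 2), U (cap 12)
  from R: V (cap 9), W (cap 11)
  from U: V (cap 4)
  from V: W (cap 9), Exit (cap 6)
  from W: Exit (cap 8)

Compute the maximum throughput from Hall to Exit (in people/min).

Augment Hall→P→R→V→Exit: bottleneck 3, flow now 3.
Augment Hall→Q→R→V→Exit: bottleneck 2, flow now 5.
Augment Hall→Q→U→V→Exit: bottleneck 1, flow now 6.
Augment Hall→Q→U→V→W→Exit: bottleneck 3, flow now 9.
No augmenting path remains; maximum flow = 9.
In the residual graph, reachable from Hall: {Hall, Q, U}.
Min-cut edges: Hall→P (3), Q→R (2), U→V (4); capacity 3 + 2 + 4 = 9.
This cut is saturated, so no flow can exceed 9.

9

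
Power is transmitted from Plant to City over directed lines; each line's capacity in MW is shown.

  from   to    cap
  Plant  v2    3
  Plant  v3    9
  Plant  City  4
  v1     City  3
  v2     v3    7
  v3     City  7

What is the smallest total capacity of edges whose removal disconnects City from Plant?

Augment Plant→City: bottleneck 4, flow now 4.
Augment Plant→v3→City: bottleneck 7, flow now 11.
No augmenting path remains; maximum flow = 11.
By max-flow min-cut, the minimum cut capacity equals the max flow.
In the residual graph, reachable from Plant: {Plant, v2, v3}.
Min-cut edges: Plant→City (4), v3→City (7); capacity 4 + 7 = 11.

11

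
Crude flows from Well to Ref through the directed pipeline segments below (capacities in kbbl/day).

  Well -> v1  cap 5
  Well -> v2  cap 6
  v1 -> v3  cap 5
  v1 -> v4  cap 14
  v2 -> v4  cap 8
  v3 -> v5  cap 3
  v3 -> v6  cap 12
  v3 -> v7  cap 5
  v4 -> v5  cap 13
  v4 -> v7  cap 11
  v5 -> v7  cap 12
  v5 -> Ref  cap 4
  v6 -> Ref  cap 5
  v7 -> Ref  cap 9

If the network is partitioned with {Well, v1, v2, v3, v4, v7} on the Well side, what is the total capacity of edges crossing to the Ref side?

37

Edges leaving {Well, v1, v2, v3, v4, v7}: v3→v5 (3), v3→v6 (12), v4→v5 (13), v7→Ref (9).
Cut capacity = 3 + 12 + 13 + 9 = 37.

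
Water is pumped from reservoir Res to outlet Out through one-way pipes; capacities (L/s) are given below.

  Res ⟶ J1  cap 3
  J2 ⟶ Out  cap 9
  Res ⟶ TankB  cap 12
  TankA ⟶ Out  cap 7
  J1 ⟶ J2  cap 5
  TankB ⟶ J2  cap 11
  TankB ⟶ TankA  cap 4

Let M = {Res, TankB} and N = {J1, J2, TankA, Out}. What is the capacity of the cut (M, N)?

Edges leaving {Res, TankB}: Res→J1 (3), TankB→J2 (11), TankB→TankA (4).
Cut capacity = 3 + 11 + 4 = 18.

18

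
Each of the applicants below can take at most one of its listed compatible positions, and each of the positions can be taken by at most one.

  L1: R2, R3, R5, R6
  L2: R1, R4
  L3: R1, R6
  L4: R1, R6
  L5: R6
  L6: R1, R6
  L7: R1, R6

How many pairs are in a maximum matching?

Unit-capacity flow: source→left, listed edges, right→sink; max matching = max flow.
Augmenting path L1→R2 (+1); matched 1.
Augmenting path L2→R1 (+1); matched 2.
Augmenting path L3→R6 (+1); matched 3.
Augmenting path L4→R1→L2→R4 (+1); matched 4.
No augmenting path remains; maximum matching = 4.
König certificate: {L1, L2, R1, R6} is a vertex cover of size 4 (every listed pair touches it), so no matching can be larger.

4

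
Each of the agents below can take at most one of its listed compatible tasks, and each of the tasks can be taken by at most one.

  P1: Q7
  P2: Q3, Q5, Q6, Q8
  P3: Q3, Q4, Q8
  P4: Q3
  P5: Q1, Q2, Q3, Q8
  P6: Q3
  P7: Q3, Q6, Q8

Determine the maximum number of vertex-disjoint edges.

Unit-capacity flow: source→left, listed edges, right→sink; max matching = max flow.
Augmenting path P1→Q7 (+1); matched 1.
Augmenting path P2→Q3 (+1); matched 2.
Augmenting path P3→Q4 (+1); matched 3.
Augmenting path P5→Q1 (+1); matched 4.
Augmenting path P7→Q6 (+1); matched 5.
Augmenting path P4→Q3→P2→Q5 (+1); matched 6.
No augmenting path remains; maximum matching = 6.
König certificate: {P1, P2, P3, P5, P7, Q3} is a vertex cover of size 6 (every listed pair touches it), so no matching can be larger.

6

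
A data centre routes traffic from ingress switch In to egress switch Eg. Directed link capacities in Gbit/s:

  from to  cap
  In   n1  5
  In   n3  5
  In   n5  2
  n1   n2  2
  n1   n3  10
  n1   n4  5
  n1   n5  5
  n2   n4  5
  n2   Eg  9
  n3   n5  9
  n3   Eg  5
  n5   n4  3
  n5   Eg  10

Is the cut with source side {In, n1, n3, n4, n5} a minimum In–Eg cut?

Given cut capacity: 2 + 5 + 10 = 17.
Augment In→n3→Eg: bottleneck 5, flow now 5.
Augment In→n5→Eg: bottleneck 2, flow now 7.
Augment In→n1→n2→Eg: bottleneck 2, flow now 9.
Augment In→n1→n5→Eg: bottleneck 3, flow now 12.
No augmenting path remains; maximum flow = 12.
In the residual graph, reachable from In: {In}.
Min-cut edges: In→n1 (5), In→n3 (5), In→n5 (2); capacity 5 + 5 + 2 = 12.
Cut capacity 17 exceeds the max flow 12, so it is not minimum.

No — its capacity is 17, but the minimum cut has capacity 12.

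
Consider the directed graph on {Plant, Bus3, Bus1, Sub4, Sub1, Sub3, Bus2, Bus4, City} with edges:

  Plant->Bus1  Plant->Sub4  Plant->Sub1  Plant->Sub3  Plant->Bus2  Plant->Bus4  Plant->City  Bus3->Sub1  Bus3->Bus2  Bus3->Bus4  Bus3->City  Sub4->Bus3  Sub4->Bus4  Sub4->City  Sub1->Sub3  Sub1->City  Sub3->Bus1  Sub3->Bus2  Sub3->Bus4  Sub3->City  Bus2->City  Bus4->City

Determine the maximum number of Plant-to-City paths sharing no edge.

6

Assign every edge capacity 1; by Menger, the answer equals the max flow.
Path Plant→City (+1); total 1.
Path Plant→Sub4→City (+1); total 2.
Path Plant→Sub1→City (+1); total 3.
Path Plant→Sub3→City (+1); total 4.
Path Plant→Bus2→City (+1); total 5.
Path Plant→Bus4→City (+1); total 6.
No residual Plant→City path; max flow = 6.
Certifying cut of size 6: {Plant→Bus2, Plant→Bus4, Plant→City, Plant→Sub1, Plant→Sub3, Plant→Sub4}.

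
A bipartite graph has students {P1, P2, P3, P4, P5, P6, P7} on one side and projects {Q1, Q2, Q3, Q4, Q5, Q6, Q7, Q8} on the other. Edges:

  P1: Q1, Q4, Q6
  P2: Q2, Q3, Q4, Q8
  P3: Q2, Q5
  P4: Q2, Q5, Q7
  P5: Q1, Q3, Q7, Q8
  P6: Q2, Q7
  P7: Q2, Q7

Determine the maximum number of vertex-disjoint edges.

Unit-capacity flow: source→left, listed edges, right→sink; max matching = max flow.
Augmenting path P1→Q1 (+1); matched 1.
Augmenting path P2→Q2 (+1); matched 2.
Augmenting path P3→Q5 (+1); matched 3.
Augmenting path P4→Q7 (+1); matched 4.
Augmenting path P5→Q3 (+1); matched 5.
Augmenting path P6→Q2→P2→Q4 (+1); matched 6.
No augmenting path remains; maximum matching = 6.
König certificate: {P1, P2, P5, Q2, Q5, Q7} is a vertex cover of size 6 (every listed pair touches it), so no matching can be larger.

6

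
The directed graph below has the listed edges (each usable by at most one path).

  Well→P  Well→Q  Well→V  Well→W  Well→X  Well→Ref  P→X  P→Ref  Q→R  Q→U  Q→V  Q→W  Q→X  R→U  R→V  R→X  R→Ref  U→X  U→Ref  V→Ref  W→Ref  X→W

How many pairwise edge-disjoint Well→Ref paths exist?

Assign every edge capacity 1; by Menger, the answer equals the max flow.
Path Well→Ref (+1); total 1.
Path Well→P→Ref (+1); total 2.
Path Well→V→Ref (+1); total 3.
Path Well→W→Ref (+1); total 4.
Path Well→Q→R→Ref (+1); total 5.
No residual Well→Ref path; max flow = 5.
Certifying cut of size 5: {W→Ref, Well→P, Well→Q, Well→Ref, Well→V}.

5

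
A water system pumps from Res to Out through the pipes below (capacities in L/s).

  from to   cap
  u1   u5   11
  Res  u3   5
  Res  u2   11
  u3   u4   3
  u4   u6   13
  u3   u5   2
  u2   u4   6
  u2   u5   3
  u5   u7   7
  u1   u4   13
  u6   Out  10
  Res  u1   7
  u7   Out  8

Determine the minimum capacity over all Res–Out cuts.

17

Augment Res→u1→u4→u6→Out: bottleneck 7, flow now 7.
Augment Res→u2→u4→u6→Out: bottleneck 3, flow now 10.
Augment Res→u2→u5→u7→Out: bottleneck 3, flow now 13.
Augment Res→u3→u5→u7→Out: bottleneck 2, flow now 15.
Augment Res→u2→u4→u1→u5→u7→Out: bottleneck 2, flow now 17. (uses reverse residual edge)
No augmenting path remains; maximum flow = 17.
By max-flow min-cut, the minimum cut capacity equals the max flow.
In the residual graph, reachable from Res: {Res, u1, u2, u3, u4, u5, u6}.
Min-cut edges: u5→u7 (7), u6→Out (10); capacity 7 + 10 = 17.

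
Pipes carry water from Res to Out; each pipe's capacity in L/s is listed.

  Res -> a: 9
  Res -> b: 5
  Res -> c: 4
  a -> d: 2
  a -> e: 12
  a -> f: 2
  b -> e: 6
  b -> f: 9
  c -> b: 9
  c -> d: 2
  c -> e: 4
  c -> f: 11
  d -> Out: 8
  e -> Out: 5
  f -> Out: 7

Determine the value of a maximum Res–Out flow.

16

Augment Res→a→d→Out: bottleneck 2, flow now 2.
Augment Res→a→e→Out: bottleneck 5, flow now 7.
Augment Res→a→f→Out: bottleneck 2, flow now 9.
Augment Res→b→f→Out: bottleneck 5, flow now 14.
Augment Res→c→d→Out: bottleneck 2, flow now 16.
No augmenting path remains; maximum flow = 16.
In the residual graph, reachable from Res: {Res, a, b, c, e, f}.
Min-cut edges: a→d (2), c→d (2), e→Out (5), f→Out (7); capacity 2 + 2 + 5 + 7 = 16.
This cut is saturated, so no flow can exceed 16.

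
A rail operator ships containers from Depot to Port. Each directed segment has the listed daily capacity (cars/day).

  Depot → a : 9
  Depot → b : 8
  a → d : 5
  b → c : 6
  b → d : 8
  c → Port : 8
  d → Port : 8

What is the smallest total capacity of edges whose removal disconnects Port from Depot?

13

Augment Depot→a→d→Port: bottleneck 5, flow now 5.
Augment Depot→b→c→Port: bottleneck 6, flow now 11.
Augment Depot→b→d→Port: bottleneck 2, flow now 13.
No augmenting path remains; maximum flow = 13.
By max-flow min-cut, the minimum cut capacity equals the max flow.
In the residual graph, reachable from Depot: {Depot, a}.
Min-cut edges: Depot→b (8), a→d (5); capacity 8 + 5 = 13.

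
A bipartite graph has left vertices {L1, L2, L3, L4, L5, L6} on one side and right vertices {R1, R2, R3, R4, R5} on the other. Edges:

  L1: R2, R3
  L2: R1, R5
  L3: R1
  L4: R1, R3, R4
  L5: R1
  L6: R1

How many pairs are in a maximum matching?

Unit-capacity flow: source→left, listed edges, right→sink; max matching = max flow.
Augmenting path L1→R2 (+1); matched 1.
Augmenting path L2→R1 (+1); matched 2.
Augmenting path L4→R3 (+1); matched 3.
Augmenting path L3→R1→L2→R5 (+1); matched 4.
No augmenting path remains; maximum matching = 4.
König certificate: {L1, L2, L4, R1} is a vertex cover of size 4 (every listed pair touches it), so no matching can be larger.

4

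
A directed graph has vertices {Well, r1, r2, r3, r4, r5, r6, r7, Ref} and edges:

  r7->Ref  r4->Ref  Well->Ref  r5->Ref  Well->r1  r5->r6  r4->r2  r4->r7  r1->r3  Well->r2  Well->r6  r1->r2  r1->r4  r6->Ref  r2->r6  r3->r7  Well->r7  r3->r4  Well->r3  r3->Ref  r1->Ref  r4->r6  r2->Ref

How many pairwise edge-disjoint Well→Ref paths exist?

Assign every edge capacity 1; by Menger, the answer equals the max flow.
Path Well→Ref (+1); total 1.
Path Well→r1→Ref (+1); total 2.
Path Well→r2→Ref (+1); total 3.
Path Well→r3→Ref (+1); total 4.
Path Well→r6→Ref (+1); total 5.
Path Well→r7→Ref (+1); total 6.
No residual Well→Ref path; max flow = 6.
Certifying cut of size 6: {Well→Ref, Well→r1, Well→r2, Well→r3, Well→r6, Well→r7}.

6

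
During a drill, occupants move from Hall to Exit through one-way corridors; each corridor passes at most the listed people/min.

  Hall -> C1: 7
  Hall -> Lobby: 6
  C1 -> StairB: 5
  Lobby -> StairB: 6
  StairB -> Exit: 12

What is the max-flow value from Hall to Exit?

Augment Hall→C1→StairB→Exit: bottleneck 5, flow now 5.
Augment Hall→Lobby→StairB→Exit: bottleneck 6, flow now 11.
No augmenting path remains; maximum flow = 11.
In the residual graph, reachable from Hall: {Hall, C1}.
Min-cut edges: Hall→Lobby (6), C1→StairB (5); capacity 6 + 5 = 11.
This cut is saturated, so no flow can exceed 11.

11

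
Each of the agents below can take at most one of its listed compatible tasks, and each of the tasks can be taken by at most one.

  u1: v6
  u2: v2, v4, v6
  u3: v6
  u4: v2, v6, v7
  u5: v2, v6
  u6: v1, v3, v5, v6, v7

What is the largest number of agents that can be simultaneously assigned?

Unit-capacity flow: source→left, listed edges, right→sink; max matching = max flow.
Augmenting path u1→v6 (+1); matched 1.
Augmenting path u2→v2 (+1); matched 2.
Augmenting path u4→v7 (+1); matched 3.
Augmenting path u6→v1 (+1); matched 4.
Augmenting path u5→v2→u2→v4 (+1); matched 5.
No augmenting path remains; maximum matching = 5.
König certificate: {u2, u4, u5, u6, v6} is a vertex cover of size 5 (every listed pair touches it), so no matching can be larger.

5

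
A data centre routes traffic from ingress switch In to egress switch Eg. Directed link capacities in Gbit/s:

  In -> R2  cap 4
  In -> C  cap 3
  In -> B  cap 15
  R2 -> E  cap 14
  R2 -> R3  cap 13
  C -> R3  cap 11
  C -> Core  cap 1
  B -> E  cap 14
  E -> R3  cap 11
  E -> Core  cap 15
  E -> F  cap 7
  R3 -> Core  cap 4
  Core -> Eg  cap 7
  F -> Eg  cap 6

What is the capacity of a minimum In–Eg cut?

13

Augment In→C→Core→Eg: bottleneck 1, flow now 1.
Augment In→R2→E→Core→Eg: bottleneck 4, flow now 5.
Augment In→C→R3→Core→Eg: bottleneck 2, flow now 7.
Augment In→B→E→F→Eg: bottleneck 6, flow now 13.
No augmenting path remains; maximum flow = 13.
By max-flow min-cut, the minimum cut capacity equals the max flow.
In the residual graph, reachable from In: {In, R2, C, B, E, R3, Core, F}.
Min-cut edges: Core→Eg (7), F→Eg (6); capacity 7 + 6 = 13.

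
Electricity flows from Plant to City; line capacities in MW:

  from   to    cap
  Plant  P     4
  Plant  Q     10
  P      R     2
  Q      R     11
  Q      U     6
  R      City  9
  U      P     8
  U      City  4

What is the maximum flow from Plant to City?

12

Augment Plant→P→R→City: bottleneck 2, flow now 2.
Augment Plant→Q→R→City: bottleneck 7, flow now 9.
Augment Plant→Q→U→City: bottleneck 3, flow now 12.
No augmenting path remains; maximum flow = 12.
In the residual graph, reachable from Plant: {Plant, P}.
Min-cut edges: Plant→Q (10), P→R (2); capacity 10 + 2 = 12.
This cut is saturated, so no flow can exceed 12.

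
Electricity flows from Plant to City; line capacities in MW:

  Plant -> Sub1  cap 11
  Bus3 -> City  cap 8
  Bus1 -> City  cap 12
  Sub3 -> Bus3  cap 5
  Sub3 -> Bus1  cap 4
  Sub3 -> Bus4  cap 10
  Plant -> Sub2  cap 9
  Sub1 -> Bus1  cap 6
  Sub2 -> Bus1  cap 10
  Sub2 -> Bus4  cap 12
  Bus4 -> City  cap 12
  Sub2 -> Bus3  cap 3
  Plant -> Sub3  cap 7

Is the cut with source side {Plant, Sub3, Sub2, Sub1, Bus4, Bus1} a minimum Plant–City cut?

Given cut capacity: 5 + 3 + 12 + 12 = 32.
Augment Plant→Sub3→Bus4→City: bottleneck 7, flow now 7.
Augment Plant→Sub2→Bus4→City: bottleneck 5, flow now 12.
Augment Plant→Sub2→Bus3→City: bottleneck 3, flow now 15.
Augment Plant→Sub2→Bus1→City: bottleneck 1, flow now 16.
Augment Plant→Sub1→Bus1→City: bottleneck 6, flow now 22.
No augmenting path remains; maximum flow = 22.
In the residual graph, reachable from Plant: {Plant, Sub1}.
Min-cut edges: Plant→Sub3 (7), Plant→Sub2 (9), Sub1→Bus1 (6); capacity 7 + 9 + 6 = 22.
Cut capacity 32 exceeds the max flow 22, so it is not minimum.

No — its capacity is 32, but the minimum cut has capacity 22.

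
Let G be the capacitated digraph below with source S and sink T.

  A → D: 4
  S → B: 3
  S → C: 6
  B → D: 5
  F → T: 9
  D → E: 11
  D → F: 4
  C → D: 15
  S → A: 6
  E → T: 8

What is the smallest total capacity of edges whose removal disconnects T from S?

Augment S→A→D→E→T: bottleneck 4, flow now 4.
Augment S→B→D→E→T: bottleneck 3, flow now 7.
Augment S→C→D→E→T: bottleneck 1, flow now 8.
Augment S→C→D→F→T: bottleneck 4, flow now 12.
No augmenting path remains; maximum flow = 12.
By max-flow min-cut, the minimum cut capacity equals the max flow.
In the residual graph, reachable from S: {S, A, B, C, D, E}.
Min-cut edges: D→F (4), E→T (8); capacity 4 + 8 = 12.

12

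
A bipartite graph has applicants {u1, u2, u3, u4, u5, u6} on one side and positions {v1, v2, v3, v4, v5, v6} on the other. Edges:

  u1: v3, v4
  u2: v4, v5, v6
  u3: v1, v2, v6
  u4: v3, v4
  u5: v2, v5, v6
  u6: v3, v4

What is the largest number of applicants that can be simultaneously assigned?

Unit-capacity flow: source→left, listed edges, right→sink; max matching = max flow.
Augmenting path u1→v3 (+1); matched 1.
Augmenting path u2→v4 (+1); matched 2.
Augmenting path u3→v1 (+1); matched 3.
Augmenting path u5→v2 (+1); matched 4.
Augmenting path u4→v4→u2→v5 (+1); matched 5.
No augmenting path remains; maximum matching = 5.
König certificate: {u2, u3, u5, v3, v4} is a vertex cover of size 5 (every listed pair touches it), so no matching can be larger.

5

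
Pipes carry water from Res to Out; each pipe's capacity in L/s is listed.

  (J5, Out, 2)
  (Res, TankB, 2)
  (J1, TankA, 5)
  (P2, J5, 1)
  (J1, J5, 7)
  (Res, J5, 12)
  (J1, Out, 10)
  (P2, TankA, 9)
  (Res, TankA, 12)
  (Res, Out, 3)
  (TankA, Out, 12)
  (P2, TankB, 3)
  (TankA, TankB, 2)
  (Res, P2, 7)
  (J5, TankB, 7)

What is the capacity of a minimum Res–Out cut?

17

Augment Res→Out: bottleneck 3, flow now 3.
Augment Res→J5→Out: bottleneck 2, flow now 5.
Augment Res→TankA→Out: bottleneck 12, flow now 17.
No augmenting path remains; maximum flow = 17.
By max-flow min-cut, the minimum cut capacity equals the max flow.
In the residual graph, reachable from Res: {Res, J5, P2, TankA, TankB}.
Min-cut edges: Res→Out (3), J5→Out (2), TankA→Out (12); capacity 3 + 2 + 12 = 17.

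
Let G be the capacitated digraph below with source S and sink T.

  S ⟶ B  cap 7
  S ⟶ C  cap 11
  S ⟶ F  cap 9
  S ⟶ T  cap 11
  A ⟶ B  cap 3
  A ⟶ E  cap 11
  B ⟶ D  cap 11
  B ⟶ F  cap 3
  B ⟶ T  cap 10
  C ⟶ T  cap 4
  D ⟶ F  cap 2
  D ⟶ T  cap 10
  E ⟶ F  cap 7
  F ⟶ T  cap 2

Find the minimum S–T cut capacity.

24

Augment S→T: bottleneck 11, flow now 11.
Augment S→B→T: bottleneck 7, flow now 18.
Augment S→C→T: bottleneck 4, flow now 22.
Augment S→F→T: bottleneck 2, flow now 24.
No augmenting path remains; maximum flow = 24.
By max-flow min-cut, the minimum cut capacity equals the max flow.
In the residual graph, reachable from S: {S, C, F}.
Min-cut edges: S→B (7), S→T (11), C→T (4), F→T (2); capacity 7 + 11 + 4 + 2 = 24.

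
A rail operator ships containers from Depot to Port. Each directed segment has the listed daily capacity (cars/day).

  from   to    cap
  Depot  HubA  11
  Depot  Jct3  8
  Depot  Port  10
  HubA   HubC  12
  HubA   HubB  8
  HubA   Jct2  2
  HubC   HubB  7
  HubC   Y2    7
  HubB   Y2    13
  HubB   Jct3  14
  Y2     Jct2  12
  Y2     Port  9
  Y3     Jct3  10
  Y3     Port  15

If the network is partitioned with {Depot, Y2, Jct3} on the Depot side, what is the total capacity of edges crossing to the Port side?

42

Edges leaving {Depot, Y2, Jct3}: Depot→HubA (11), Depot→Port (10), Y2→Jct2 (12), Y2→Port (9).
Cut capacity = 11 + 10 + 12 + 9 = 42.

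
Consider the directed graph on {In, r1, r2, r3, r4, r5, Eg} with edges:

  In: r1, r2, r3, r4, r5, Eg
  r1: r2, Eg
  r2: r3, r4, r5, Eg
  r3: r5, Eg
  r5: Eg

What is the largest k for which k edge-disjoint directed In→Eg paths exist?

Assign every edge capacity 1; by Menger, the answer equals the max flow.
Path In→Eg (+1); total 1.
Path In→r1→Eg (+1); total 2.
Path In→r2→Eg (+1); total 3.
Path In→r3→Eg (+1); total 4.
Path In→r5→Eg (+1); total 5.
No residual In→Eg path; max flow = 5.
Certifying cut of size 5: {In→Eg, In→r1, In→r2, In→r3, In→r5}.

5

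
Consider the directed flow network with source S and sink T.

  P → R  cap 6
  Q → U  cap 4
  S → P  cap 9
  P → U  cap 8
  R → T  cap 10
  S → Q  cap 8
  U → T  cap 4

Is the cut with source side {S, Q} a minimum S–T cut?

No — its capacity is 13, but the minimum cut has capacity 10.

Given cut capacity: 9 + 4 = 13.
Augment S→P→R→T: bottleneck 6, flow now 6.
Augment S→P→U→T: bottleneck 3, flow now 9.
Augment S→Q→U→T: bottleneck 1, flow now 10.
No augmenting path remains; maximum flow = 10.
In the residual graph, reachable from S: {S, P, Q, U}.
Min-cut edges: P→R (6), U→T (4); capacity 6 + 4 = 10.
Cut capacity 13 exceeds the max flow 10, so it is not minimum.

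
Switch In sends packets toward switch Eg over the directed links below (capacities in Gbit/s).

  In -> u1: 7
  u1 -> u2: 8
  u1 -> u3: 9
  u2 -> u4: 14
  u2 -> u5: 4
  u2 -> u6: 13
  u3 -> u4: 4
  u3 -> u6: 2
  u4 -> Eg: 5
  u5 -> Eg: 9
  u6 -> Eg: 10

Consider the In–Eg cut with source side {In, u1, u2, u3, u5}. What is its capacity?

42

Edges leaving {In, u1, u2, u3, u5}: u2→u4 (14), u2→u6 (13), u3→u4 (4), u3→u6 (2), u5→Eg (9).
Cut capacity = 14 + 13 + 4 + 2 + 9 = 42.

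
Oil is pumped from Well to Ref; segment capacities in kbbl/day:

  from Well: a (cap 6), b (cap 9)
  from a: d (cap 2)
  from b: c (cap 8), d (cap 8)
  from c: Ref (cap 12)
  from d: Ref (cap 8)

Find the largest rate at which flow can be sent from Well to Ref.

11

Augment Well→a→d→Ref: bottleneck 2, flow now 2.
Augment Well→b→c→Ref: bottleneck 8, flow now 10.
Augment Well→b→d→Ref: bottleneck 1, flow now 11.
No augmenting path remains; maximum flow = 11.
In the residual graph, reachable from Well: {Well, a}.
Min-cut edges: Well→b (9), a→d (2); capacity 9 + 2 = 11.
This cut is saturated, so no flow can exceed 11.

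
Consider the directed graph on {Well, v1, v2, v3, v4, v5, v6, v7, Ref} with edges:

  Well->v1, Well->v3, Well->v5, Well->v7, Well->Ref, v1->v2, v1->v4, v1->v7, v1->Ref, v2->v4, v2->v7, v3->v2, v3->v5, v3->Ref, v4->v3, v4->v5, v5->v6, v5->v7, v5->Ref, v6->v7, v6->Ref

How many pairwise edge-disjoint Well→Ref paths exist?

4

Assign every edge capacity 1; by Menger, the answer equals the max flow.
Path Well→Ref (+1); total 1.
Path Well→v1→Ref (+1); total 2.
Path Well→v3→Ref (+1); total 3.
Path Well→v5→Ref (+1); total 4.
No residual Well→Ref path; max flow = 4.
Certifying cut of size 4: {Well→Ref, Well→v1, Well→v3, Well→v5}.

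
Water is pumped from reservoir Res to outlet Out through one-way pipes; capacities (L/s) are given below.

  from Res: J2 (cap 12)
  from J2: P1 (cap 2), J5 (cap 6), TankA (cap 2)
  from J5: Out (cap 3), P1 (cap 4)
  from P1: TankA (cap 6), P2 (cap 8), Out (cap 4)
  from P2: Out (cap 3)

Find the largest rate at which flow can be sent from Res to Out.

Augment Res→J2→J5→Out: bottleneck 3, flow now 3.
Augment Res→J2→P1→Out: bottleneck 2, flow now 5.
Augment Res→J2→J5→P1→Out: bottleneck 2, flow now 7.
Augment Res→J2→J5→P1→P2→Out: bottleneck 1, flow now 8.
No augmenting path remains; maximum flow = 8.
In the residual graph, reachable from Res: {Res, J2, TankA}.
Min-cut edges: J2→J5 (6), J2→P1 (2); capacity 6 + 2 = 8.
This cut is saturated, so no flow can exceed 8.

8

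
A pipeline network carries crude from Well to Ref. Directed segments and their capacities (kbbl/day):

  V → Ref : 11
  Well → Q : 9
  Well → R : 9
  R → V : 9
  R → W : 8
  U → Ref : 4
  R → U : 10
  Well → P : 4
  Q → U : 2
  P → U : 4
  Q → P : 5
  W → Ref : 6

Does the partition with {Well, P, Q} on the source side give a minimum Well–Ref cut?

No — its capacity is 15, but the minimum cut has capacity 13.

Given cut capacity: 9 + 4 + 2 = 15.
Augment Well→P→U→Ref: bottleneck 4, flow now 4.
Augment Well→R→V→Ref: bottleneck 9, flow now 13.
No augmenting path remains; maximum flow = 13.
In the residual graph, reachable from Well: {Well, P, Q, U}.
Min-cut edges: Well→R (9), U→Ref (4); capacity 9 + 4 = 13.
Cut capacity 15 exceeds the max flow 13, so it is not minimum.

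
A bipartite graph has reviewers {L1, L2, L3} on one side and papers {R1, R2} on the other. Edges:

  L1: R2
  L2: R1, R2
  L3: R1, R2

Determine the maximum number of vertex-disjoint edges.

Unit-capacity flow: source→left, listed edges, right→sink; max matching = max flow.
Augmenting path L1→R2 (+1); matched 1.
Augmenting path L2→R1 (+1); matched 2.
No augmenting path remains; maximum matching = 2.
König certificate: {R1, R2} is a vertex cover of size 2 (every listed pair touches it), so no matching can be larger.

2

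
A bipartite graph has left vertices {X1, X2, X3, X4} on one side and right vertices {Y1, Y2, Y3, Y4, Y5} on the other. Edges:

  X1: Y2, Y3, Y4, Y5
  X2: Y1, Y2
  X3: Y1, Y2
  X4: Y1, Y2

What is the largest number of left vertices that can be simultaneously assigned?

Unit-capacity flow: source→left, listed edges, right→sink; max matching = max flow.
Augmenting path X1→Y2 (+1); matched 1.
Augmenting path X2→Y1 (+1); matched 2.
Augmenting path X3→Y2→X1→Y3 (+1); matched 3.
No augmenting path remains; maximum matching = 3.
König certificate: {X1, Y1, Y2} is a vertex cover of size 3 (every listed pair touches it), so no matching can be larger.

3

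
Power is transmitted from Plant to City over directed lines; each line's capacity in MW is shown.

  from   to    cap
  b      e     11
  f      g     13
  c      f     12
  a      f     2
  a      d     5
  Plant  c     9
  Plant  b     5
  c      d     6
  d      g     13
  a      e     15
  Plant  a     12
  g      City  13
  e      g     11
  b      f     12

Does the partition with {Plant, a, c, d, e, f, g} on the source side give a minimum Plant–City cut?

No — its capacity is 18, but the minimum cut has capacity 13.

Given cut capacity: 5 + 13 = 18.
Augment Plant→a→d→g→City: bottleneck 5, flow now 5.
Augment Plant→a→e→g→City: bottleneck 7, flow now 12.
Augment Plant→b→e→g→City: bottleneck 1, flow now 13.
No augmenting path remains; maximum flow = 13.
In the residual graph, reachable from Plant: {Plant, a, b, c, d, e, f, g}.
Min-cut edges: g→City (13); capacity 13 = 13.
Cut capacity 18 exceeds the max flow 13, so it is not minimum.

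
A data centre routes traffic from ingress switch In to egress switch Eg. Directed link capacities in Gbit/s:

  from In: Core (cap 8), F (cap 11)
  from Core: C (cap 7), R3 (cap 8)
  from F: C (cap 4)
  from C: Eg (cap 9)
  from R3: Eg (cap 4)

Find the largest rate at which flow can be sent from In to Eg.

Augment In→Core→C→Eg: bottleneck 7, flow now 7.
Augment In→Core→R3→Eg: bottleneck 1, flow now 8.
Augment In→F→C→Eg: bottleneck 2, flow now 10.
Augment In→F→C→Core→R3→Eg: bottleneck 2, flow now 12. (uses reverse residual edge)
No augmenting path remains; maximum flow = 12.
In the residual graph, reachable from In: {In, F}.
Min-cut edges: In→Core (8), F→C (4); capacity 8 + 4 = 12.
This cut is saturated, so no flow can exceed 12.

12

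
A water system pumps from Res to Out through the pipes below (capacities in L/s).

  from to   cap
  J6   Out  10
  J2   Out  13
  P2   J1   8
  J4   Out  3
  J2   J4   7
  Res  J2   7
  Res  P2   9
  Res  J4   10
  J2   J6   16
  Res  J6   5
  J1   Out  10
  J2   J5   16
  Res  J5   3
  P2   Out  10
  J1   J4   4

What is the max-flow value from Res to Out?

Augment Res→J2→Out: bottleneck 7, flow now 7.
Augment Res→P2→Out: bottleneck 9, flow now 16.
Augment Res→J4→Out: bottleneck 3, flow now 19.
Augment Res→J6→Out: bottleneck 5, flow now 24.
No augmenting path remains; maximum flow = 24.
In the residual graph, reachable from Res: {Res, J4, J5}.
Min-cut edges: Res→J2 (7), Res→P2 (9), Res→J6 (5), J4→Out (3); capacity 7 + 9 + 5 + 3 = 24.
This cut is saturated, so no flow can exceed 24.

24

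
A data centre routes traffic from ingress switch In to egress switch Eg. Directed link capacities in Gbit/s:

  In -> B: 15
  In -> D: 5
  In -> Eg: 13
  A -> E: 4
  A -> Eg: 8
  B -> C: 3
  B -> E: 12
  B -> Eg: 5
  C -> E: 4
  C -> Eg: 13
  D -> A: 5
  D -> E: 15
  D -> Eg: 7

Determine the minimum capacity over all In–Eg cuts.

Augment In→Eg: bottleneck 13, flow now 13.
Augment In→B→Eg: bottleneck 5, flow now 18.
Augment In→D→Eg: bottleneck 5, flow now 23.
Augment In→B→C→Eg: bottleneck 3, flow now 26.
No augmenting path remains; maximum flow = 26.
By max-flow min-cut, the minimum cut capacity equals the max flow.
In the residual graph, reachable from In: {In, B, E}.
Min-cut edges: In→D (5), In→Eg (13), B→C (3), B→Eg (5); capacity 5 + 13 + 3 + 5 = 26.

26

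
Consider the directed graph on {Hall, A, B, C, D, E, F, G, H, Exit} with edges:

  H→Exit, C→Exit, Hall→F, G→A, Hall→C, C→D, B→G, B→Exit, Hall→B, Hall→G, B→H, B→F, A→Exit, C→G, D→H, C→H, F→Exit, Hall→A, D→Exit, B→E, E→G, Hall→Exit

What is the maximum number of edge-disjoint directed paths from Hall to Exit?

5

Assign every edge capacity 1; by Menger, the answer equals the max flow.
Path Hall→Exit (+1); total 1.
Path Hall→A→Exit (+1); total 2.
Path Hall→B→Exit (+1); total 3.
Path Hall→C→Exit (+1); total 4.
Path Hall→F→Exit (+1); total 5.
No residual Hall→Exit path; max flow = 5.
Certifying cut of size 5: {A→Exit, Hall→B, Hall→C, Hall→Exit, Hall→F}.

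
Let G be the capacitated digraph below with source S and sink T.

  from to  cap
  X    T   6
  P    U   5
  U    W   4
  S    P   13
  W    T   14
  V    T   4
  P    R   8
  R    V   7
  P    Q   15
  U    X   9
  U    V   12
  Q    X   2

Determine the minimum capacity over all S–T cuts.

Augment S→P→Q→X→T: bottleneck 2, flow now 2.
Augment S→P→R→V→T: bottleneck 4, flow now 6.
Augment S→P→U→W→T: bottleneck 4, flow now 10.
Augment S→P→U→X→T: bottleneck 1, flow now 11.
No augmenting path remains; maximum flow = 11.
By max-flow min-cut, the minimum cut capacity equals the max flow.
In the residual graph, reachable from S: {S, P, Q, R, V}.
Min-cut edges: P→U (5), Q→X (2), V→T (4); capacity 5 + 2 + 4 = 11.

11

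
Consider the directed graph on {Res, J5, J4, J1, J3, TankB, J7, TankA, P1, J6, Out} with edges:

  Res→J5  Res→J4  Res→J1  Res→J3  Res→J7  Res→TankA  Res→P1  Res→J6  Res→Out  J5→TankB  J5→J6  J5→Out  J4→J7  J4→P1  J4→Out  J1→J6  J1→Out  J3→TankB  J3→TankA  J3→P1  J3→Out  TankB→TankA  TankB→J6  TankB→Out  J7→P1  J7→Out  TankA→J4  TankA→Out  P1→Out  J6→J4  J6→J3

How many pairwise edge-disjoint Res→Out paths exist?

9

Assign every edge capacity 1; by Menger, the answer equals the max flow.
Path Res→Out (+1); total 1.
Path Res→J5→Out (+1); total 2.
Path Res→J4→Out (+1); total 3.
Path Res→J1→Out (+1); total 4.
Path Res→J3→Out (+1); total 5.
Path Res→J7→Out (+1); total 6.
Path Res→TankA→Out (+1); total 7.
Path Res→P1→Out (+1); total 8.
Path Res→J6→J3→TankB→Out (+1); total 9.
No residual Res→Out path; max flow = 9.
Certifying cut of size 9: {Res→J1, Res→J3, Res→J4, Res→J5, Res→J6, Res→J7, Res→Out, Res→P1, Res→TankA}.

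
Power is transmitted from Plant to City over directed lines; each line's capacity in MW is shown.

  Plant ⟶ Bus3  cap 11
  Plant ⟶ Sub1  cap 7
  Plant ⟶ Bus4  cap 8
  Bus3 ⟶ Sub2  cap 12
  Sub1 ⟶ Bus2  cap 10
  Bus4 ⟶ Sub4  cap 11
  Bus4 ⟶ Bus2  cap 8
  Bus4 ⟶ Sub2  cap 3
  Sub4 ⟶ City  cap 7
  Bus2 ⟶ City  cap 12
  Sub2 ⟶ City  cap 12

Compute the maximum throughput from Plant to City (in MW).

26

Augment Plant→Bus3→Sub2→City: bottleneck 11, flow now 11.
Augment Plant→Sub1→Bus2→City: bottleneck 7, flow now 18.
Augment Plant→Bus4→Sub4→City: bottleneck 7, flow now 25.
Augment Plant→Bus4→Bus2→City: bottleneck 1, flow now 26.
No augmenting path remains; maximum flow = 26.
In the residual graph, reachable from Plant: {Plant}.
Min-cut edges: Plant→Bus3 (11), Plant→Sub1 (7), Plant→Bus4 (8); capacity 11 + 7 + 8 = 26.
This cut is saturated, so no flow can exceed 26.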